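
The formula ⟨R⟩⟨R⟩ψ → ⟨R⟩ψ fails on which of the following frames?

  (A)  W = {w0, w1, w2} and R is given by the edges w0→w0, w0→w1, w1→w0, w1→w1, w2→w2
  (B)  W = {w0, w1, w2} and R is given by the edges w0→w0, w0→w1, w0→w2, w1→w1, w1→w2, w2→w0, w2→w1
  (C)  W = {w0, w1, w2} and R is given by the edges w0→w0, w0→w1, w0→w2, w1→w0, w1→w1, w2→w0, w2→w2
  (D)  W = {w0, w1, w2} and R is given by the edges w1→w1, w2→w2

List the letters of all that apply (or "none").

B, C

The schema ⟨R⟩⟨R⟩ψ → ⟨R⟩ψ is the dual of axiom 4; it is valid on a frame iff R is transitive.
(A) R is transitive (R is closed under composition), so the schema is valid here.
(B) R is not transitive (w1 R w2 and w2 R w0 but not w1 R w0), so the schema fails here.
(C) R is not transitive (w1 R w0 and w0 R w2 but not w1 R w2), so the schema fails here.
(D) R is transitive (R is closed under composition), so the schema is valid here.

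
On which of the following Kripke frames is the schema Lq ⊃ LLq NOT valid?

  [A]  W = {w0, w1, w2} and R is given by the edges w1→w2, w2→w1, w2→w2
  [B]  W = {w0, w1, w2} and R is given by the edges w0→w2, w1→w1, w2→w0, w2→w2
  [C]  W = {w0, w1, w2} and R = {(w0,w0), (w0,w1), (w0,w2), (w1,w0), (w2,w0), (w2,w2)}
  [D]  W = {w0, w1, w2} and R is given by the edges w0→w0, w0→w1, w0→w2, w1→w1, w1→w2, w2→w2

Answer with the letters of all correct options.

A, B, C

The schema Lq ⊃ LLq is axiom 4; it is valid on a frame iff R is transitive.
(A) R is not transitive (w1 R w2 and w2 R w1 but not w1 R w1), so the schema fails here.
(B) R is not transitive (w0 R w2 and w2 R w0 but not w0 R w0), so the schema fails here.
(C) R is not transitive (w1 R w0 and w0 R w1 but not w1 R w1), so the schema fails here.
(D) R is transitive (R is closed under composition), so the schema is valid here.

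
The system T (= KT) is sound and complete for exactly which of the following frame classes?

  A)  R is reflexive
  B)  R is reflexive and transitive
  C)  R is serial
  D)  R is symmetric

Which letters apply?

A

(A) T (= KT) is sound and complete for exactly this class.
(B) this class determines S4, not T (= KT).
(C) this class determines D, not T (= KT).
(D) this class determines KB, not T (= KT).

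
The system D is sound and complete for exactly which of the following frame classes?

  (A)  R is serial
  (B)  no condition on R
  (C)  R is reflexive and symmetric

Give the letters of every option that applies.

A

(A) D is sound and complete for exactly this class.
(B) this class determines K, not D.
(C) this class determines B (= KTB), not D.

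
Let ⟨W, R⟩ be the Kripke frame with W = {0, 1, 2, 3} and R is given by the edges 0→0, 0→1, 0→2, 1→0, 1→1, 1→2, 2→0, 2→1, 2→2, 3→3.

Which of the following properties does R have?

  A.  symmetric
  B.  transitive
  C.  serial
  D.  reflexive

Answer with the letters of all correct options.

(A) symmetric: every R-edge is matched by its reverse.
(B) transitive: R is closed under composition.
(C) serial: every world has an R-successor.
(D) reflexive: each world relates to itself.

A, B, C, D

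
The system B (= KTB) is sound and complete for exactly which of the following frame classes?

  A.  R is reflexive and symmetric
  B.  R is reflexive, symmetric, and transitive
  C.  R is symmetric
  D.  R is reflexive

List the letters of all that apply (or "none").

A

(A) B (= KTB) is sound and complete for exactly this class.
(B) this class determines S5, not B (= KTB).
(C) this class determines KB, not B (= KTB).
(D) this class determines T (= KT), not B (= KTB).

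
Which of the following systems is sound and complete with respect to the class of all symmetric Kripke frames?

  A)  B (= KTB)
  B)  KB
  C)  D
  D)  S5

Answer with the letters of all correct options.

B

(A) B (= KTB) is determined by the class of reflexive and symmetric frames.
(B) KB is determined by exactly this class.
(C) D is determined by the class of serial frames.
(D) S5 is determined by the class of reflexive, symmetric, and transitive frames.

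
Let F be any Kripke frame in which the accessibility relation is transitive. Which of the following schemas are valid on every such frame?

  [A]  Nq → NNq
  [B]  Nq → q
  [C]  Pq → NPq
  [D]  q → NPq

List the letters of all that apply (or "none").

(A) Nq → NNq is axiom 4; it is valid on a frame exactly when R is transitive. Every such R is transitive, so valid.
(B) Nq → q (axiom T) characterises the reflexive frames. Such an R need not be reflexive — not valid.
(C) Pq → NPq is axiom 5, which corresponds to the euclidean property. Such an R need not be euclidean — not valid.
(D) q → NPq is axiom B, which corresponds to symmetry. Such an R need not be symmetric — not valid.

A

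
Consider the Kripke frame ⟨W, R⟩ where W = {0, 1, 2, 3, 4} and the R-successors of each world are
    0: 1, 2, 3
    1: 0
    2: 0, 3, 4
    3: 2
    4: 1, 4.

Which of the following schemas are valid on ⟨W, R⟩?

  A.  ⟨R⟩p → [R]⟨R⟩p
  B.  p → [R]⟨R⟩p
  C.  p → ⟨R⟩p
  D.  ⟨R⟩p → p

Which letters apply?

none

R is not reflexive: not 0 R 0.
R is not symmetric: 0 R 3 but not 3 R 0.
R is not euclidean: 0 R 1 and 0 R 2 but not 1 R 2.
R is not a subset of the identity: 0 R 1 with 0 ≠ 1.
(A) ⟨R⟩p → [R]⟨R⟩p is axiom 5, which corresponds to the euclidean property. R is not euclidean — not valid.
(B) axiom B: valid iff R is symmetric. R is not symmetric — not valid.
(C) the dual of axiom T: valid iff R is reflexive. R is not reflexive — not valid.
(D) ⟨R⟩p → p is valid only on frames where every R-edge is a self-loop. Here R ⊄ identity — not valid.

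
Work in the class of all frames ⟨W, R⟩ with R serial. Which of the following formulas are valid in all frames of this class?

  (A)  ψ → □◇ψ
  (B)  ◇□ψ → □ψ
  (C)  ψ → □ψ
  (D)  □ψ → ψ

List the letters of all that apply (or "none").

(A) axiom B: valid iff R is symmetric. Such an R need not be symmetric — not valid.
(B) ◇□ψ → □ψ (the dual of axiom 5) characterises the euclidean frames. Such an R need not be euclidean — not valid.
(C) ψ → □ψ is valid only on frames where every R-edge is a self-loop. Such an R need not be a subset of the identity — not valid.
(D) □ψ → ψ (axiom T) characterises the reflexive frames. Such an R need not be reflexive — not valid.

none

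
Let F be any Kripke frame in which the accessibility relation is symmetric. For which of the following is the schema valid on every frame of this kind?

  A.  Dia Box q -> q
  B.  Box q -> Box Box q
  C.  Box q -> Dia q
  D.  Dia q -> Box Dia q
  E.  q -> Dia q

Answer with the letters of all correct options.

A

(A) Dia Box q -> q is the dual of axiom B; it is valid on a frame exactly when R is symmetric. Every such R is symmetric, so valid.
(B) Box q -> Box Box q (axiom 4) characterises the transitive frames. Such an R need not be transitive — not valid.
(C) Box q -> Dia q is axiom D; it is valid on a frame exactly when R is serial. Such an R need not be serial, so not valid.
(D) Dia q -> Box Dia q (axiom 5) characterises the euclidean frames. Such an R need not be euclidean — not valid.
(E) q -> Dia q (the dual of axiom T) characterises the reflexive frames. Such an R need not be reflexive — not valid.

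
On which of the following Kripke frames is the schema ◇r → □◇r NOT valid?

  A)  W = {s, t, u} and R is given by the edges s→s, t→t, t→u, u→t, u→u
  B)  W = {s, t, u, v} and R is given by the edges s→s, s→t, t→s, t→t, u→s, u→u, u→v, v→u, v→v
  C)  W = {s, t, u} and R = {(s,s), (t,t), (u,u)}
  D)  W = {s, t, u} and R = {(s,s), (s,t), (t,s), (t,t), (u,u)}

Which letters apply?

B

The schema ◇r → □◇r is axiom 5; it is valid on a frame iff R is euclidean.
(A) R is euclidean (any two R-successors of the same world are R-related), so the schema is valid here.
(B) R is not euclidean (u R s and u R u but not s R u), so the schema fails here.
(C) R is euclidean (any two R-successors of the same world are R-related), so the schema is valid here.
(D) R is euclidean (any two R-successors of the same world are R-related), so the schema is valid here.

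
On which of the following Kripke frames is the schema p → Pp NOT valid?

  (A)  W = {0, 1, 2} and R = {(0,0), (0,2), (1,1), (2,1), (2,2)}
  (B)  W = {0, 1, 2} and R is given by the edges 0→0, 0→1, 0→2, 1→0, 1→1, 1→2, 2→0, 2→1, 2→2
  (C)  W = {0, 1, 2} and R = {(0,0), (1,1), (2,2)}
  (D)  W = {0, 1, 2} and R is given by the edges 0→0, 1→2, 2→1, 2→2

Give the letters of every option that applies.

The schema p → Pp is the dual of axiom T; it is valid on a frame iff R is reflexive.
(A) R is reflexive (each world relates to itself), so the schema is valid here.
(B) R is reflexive (each world relates to itself), so the schema is valid here.
(C) R is reflexive (each world relates to itself), so the schema is valid here.
(D) R is not reflexive (not 1 R 1), so the schema fails here.

D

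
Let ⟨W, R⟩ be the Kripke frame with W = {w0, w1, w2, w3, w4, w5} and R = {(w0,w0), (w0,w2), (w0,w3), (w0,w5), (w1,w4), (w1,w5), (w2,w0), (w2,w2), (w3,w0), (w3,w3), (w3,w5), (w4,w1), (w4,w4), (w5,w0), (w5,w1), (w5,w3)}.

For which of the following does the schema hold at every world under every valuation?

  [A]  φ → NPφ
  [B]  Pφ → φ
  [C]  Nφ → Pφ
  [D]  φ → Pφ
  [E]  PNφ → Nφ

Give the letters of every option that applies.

A, C

R is not reflexive: not w1 R w1.
R is symmetric: every R-edge is matched by its reverse.
R is not euclidean: w0 R w2 and w0 R w3 but not w2 R w3.
R is serial: every world has an R-successor.
R is not a subset of the identity: w0 R w2 with w0 ≠ w2.
(A) axiom B: valid iff R is symmetric. R is symmetric — valid.
(B) Pφ → φ is valid only on frames where every R-edge is a self-loop. Here R ⊄ identity — not valid.
(C) Nφ → Pφ is axiom D, which corresponds to seriality. R is serial — valid.
(D) the dual of axiom T: valid iff R is reflexive. R is not reflexive — not valid.
(E) the dual of axiom 5: valid iff R is euclidean. R is not euclidean — not valid.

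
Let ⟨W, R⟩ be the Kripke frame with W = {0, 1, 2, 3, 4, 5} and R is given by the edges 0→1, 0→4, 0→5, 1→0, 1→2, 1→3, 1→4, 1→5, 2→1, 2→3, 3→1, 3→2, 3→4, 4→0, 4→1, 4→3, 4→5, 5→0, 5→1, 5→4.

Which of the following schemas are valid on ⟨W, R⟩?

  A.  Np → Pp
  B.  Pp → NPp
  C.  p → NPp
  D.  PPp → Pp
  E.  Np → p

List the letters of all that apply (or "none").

A, C

R is not reflexive: not 0 R 0.
R is symmetric: every R-edge is matched by its reverse.
R is not transitive: 0 R 1 and 1 R 0 but not 0 R 0.
R is not euclidean: 1 R 0 and 1 R 2 but not 0 R 2.
R is serial: every world has an R-successor.
(A) Np → Pp is axiom D, which corresponds to seriality. R is serial — valid.
(B) Pp → NPp is axiom 5, which corresponds to the euclidean property. R is not euclidean — not valid.
(C) p → NPp is axiom B; it is valid on a frame exactly when R is symmetric. R is symmetric, so valid.
(D) PPp → Pp is the dual of axiom 4; it is valid on a frame exactly when R is transitive. R is not transitive, so not valid.
(E) Np → p is axiom T; it is valid on a frame exactly when R is reflexive. R is not reflexive, so not valid.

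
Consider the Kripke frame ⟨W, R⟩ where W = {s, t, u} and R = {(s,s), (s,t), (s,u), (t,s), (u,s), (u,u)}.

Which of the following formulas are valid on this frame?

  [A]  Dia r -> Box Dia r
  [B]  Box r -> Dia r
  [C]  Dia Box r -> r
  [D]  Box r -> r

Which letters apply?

B, C

R is not reflexive: not t R t.
R is symmetric: every R-edge is matched by its reverse.
R is not euclidean: s R t and s R u but not t R u.
R is serial: every world has an R-successor.
(A) Dia r -> Box Dia r is axiom 5, which corresponds to the euclidean property. R is not euclidean — not valid.
(B) Box r -> Dia r is axiom D, which corresponds to seriality. R is serial — valid.
(C) Dia Box r -> r (the dual of axiom B) characterises the symmetric frames. R is symmetric — valid.
(D) Box r -> r is axiom T, which corresponds to reflexivity. R is not reflexive — not valid.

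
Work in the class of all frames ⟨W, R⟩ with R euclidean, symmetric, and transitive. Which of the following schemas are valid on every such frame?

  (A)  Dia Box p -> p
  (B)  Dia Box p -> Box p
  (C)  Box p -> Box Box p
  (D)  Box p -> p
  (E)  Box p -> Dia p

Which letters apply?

(A) Dia Box p -> p is the dual of axiom B; it is valid on a frame exactly when R is symmetric. Every such R is symmetric, so valid.
(B) Dia Box p -> Box p (the dual of axiom 5) characterises the euclidean frames. Every such R is euclidean — valid.
(C) Box p -> Box Box p (axiom 4) characterises the transitive frames. Every such R is transitive — valid.
(D) Box p -> p is axiom T, which corresponds to reflexivity. Such an R need not be reflexive — not valid.
(E) axiom D: valid iff R is serial. Such an R need not be serial — not valid.

A, B, C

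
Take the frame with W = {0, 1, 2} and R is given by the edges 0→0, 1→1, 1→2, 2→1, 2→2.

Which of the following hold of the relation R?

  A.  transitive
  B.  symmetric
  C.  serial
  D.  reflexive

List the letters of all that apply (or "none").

A, B, C, D

(A) transitive: R is closed under composition.
(B) symmetric: every R-edge is matched by its reverse.
(C) serial: every world has an R-successor.
(D) reflexive: each world relates to itself.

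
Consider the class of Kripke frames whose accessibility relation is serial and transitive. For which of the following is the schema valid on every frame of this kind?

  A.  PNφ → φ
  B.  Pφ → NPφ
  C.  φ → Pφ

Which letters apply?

none

(A) PNφ → φ is the dual of axiom B; it is valid on a frame exactly when R is symmetric. Such an R need not be symmetric, so not valid.
(B) Pφ → NPφ is axiom 5; it is valid on a frame exactly when R is euclidean. Such an R need not be euclidean, so not valid.
(C) the dual of axiom T: valid iff R is reflexive. Such an R need not be reflexive — not valid.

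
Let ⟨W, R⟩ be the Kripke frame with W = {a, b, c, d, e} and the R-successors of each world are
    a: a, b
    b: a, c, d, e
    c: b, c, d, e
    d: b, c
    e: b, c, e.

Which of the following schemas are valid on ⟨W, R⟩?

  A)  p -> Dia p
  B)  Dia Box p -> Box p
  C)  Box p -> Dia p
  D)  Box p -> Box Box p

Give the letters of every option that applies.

C

R is not reflexive: not b R b.
R is not transitive: a R b and b R c but not a R c.
R is not euclidean: b R a and b R c but not a R c.
R is serial: every world has an R-successor.
(A) p -> Dia p (the dual of axiom T) characterises the reflexive frames. R is not reflexive — not valid.
(B) Dia Box p -> Box p is the dual of axiom 5, which corresponds to the euclidean property. R is not euclidean — not valid.
(C) Box p -> Dia p is axiom D, which corresponds to seriality. R is serial — valid.
(D) Box p -> Box Box p is axiom 4, which corresponds to transitivity. R is not transitive — not valid.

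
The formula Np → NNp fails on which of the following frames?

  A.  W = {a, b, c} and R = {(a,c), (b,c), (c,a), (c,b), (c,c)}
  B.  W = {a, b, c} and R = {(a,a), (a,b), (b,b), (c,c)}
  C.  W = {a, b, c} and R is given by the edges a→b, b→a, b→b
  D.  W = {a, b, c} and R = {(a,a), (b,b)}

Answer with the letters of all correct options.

A, C

The schema Np → NNp is axiom 4; it is valid on a frame iff R is transitive.
(A) R is not transitive (a R c and c R a but not a R a), so the schema fails here.
(B) R is transitive (R is closed under composition), so the schema is valid here.
(C) R is not transitive (a R b and b R a but not a R a), so the schema fails here.
(D) R is transitive (R is closed under composition), so the schema is valid here.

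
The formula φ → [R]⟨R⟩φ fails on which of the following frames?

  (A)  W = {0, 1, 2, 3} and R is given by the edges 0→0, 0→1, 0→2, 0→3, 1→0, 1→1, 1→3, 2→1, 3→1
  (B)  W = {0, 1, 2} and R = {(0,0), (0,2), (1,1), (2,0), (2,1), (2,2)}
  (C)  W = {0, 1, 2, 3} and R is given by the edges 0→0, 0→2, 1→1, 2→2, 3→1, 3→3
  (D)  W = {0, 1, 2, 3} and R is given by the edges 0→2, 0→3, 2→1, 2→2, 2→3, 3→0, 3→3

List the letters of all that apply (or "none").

A, B, C, D

The schema φ → [R]⟨R⟩φ is axiom B; it is valid on a frame iff R is symmetric.
(A) R is not symmetric (0 R 2 but not 2 R 0), so the schema fails here.
(B) R is not symmetric (2 R 1 but not 1 R 2), so the schema fails here.
(C) R is not symmetric (0 R 2 but not 2 R 0), so the schema fails here.
(D) R is not symmetric (0 R 2 but not 2 R 0), so the schema fails here.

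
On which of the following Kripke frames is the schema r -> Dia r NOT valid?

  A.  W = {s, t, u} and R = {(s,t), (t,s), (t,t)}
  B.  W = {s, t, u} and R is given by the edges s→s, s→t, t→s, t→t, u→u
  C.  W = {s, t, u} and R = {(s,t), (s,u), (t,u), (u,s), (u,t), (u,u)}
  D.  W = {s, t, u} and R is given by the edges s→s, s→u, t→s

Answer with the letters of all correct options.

The schema r -> Dia r is the dual of axiom T; it is valid on a frame iff R is reflexive.
(A) R is not reflexive (not s R s), so the schema fails here.
(B) R is reflexive (each world relates to itself), so the schema is valid here.
(C) R is not reflexive (not s R s), so the schema fails here.
(D) R is not reflexive (not t R t), so the schema fails here.

A, C, D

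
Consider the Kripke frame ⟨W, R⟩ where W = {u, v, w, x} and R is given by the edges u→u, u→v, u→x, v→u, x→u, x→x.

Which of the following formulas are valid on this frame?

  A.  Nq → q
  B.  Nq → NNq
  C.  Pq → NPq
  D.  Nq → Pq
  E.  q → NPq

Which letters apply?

E

R is not reflexive: not v R v.
R is symmetric: every R-edge is matched by its reverse.
R is not transitive: v R u and u R v but not v R v.
R is not euclidean: u R v and u R x but not v R x.
R is not serial: w has no R-successor.
(A) axiom T: valid iff R is reflexive. R is not reflexive — not valid.
(B) Nq → NNq is axiom 4, which corresponds to transitivity. R is not transitive — not valid.
(C) Pq → NPq (axiom 5) characterises the euclidean frames. R is not euclidean — not valid.
(D) Nq → Pq (axiom D) characterises the serial frames. R is not serial — not valid.
(E) axiom B: valid iff R is symmetric. R is symmetric — valid.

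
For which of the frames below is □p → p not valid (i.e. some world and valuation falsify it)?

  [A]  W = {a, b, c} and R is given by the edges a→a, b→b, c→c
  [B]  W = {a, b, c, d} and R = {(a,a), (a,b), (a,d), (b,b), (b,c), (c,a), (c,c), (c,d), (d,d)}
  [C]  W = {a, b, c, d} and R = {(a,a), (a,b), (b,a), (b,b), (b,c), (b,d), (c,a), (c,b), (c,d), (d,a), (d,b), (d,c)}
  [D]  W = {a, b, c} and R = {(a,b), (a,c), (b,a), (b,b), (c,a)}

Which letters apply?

The schema □p → p is axiom T; it is valid on a frame iff R is reflexive.
(A) R is reflexive (each world relates to itself), so the schema is valid here.
(B) R is reflexive (each world relates to itself), so the schema is valid here.
(C) R is not reflexive (not c R c), so the schema fails here.
(D) R is not reflexive (not a R a), so the schema fails here.

C, D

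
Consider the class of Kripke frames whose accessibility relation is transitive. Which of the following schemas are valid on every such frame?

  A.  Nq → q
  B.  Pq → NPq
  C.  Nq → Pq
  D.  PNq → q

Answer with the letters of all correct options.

(A) Nq → q (axiom T) characterises the reflexive frames. Such an R need not be reflexive — not valid.
(B) Pq → NPq is axiom 5, which corresponds to the euclidean property. Such an R need not be euclidean — not valid.
(C) axiom D: valid iff R is serial. Such an R need not be serial — not valid.
(D) PNq → q is the dual of axiom B, which corresponds to symmetry. Such an R need not be symmetric — not valid.

none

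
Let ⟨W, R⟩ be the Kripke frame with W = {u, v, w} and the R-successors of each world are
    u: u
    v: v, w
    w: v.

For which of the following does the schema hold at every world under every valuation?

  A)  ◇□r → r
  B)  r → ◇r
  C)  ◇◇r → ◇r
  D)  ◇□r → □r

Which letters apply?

A

R is not reflexive: not w R w.
R is symmetric: every R-edge is matched by its reverse.
R is not transitive: w R v and v R w but not w R w.
R is not euclidean: v R w and v R w but not w R w.
(A) ◇□r → r (the dual of axiom B) characterises the symmetric frames. R is symmetric — valid.
(B) r → ◇r is the dual of axiom T, which corresponds to reflexivity. R is not reflexive — not valid.
(C) the dual of axiom 4: valid iff R is transitive. R is not transitive — not valid.
(D) ◇□r → □r is the dual of axiom 5; it is valid on a frame exactly when R is euclidean. R is not euclidean, so not valid.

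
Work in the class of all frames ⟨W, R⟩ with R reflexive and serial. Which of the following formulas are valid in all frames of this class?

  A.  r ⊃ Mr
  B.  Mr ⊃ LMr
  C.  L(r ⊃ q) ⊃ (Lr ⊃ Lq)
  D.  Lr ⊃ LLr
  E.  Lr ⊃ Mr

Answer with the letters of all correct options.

A, C, E

(A) the dual of axiom T: valid iff R is reflexive. Every such R is reflexive — valid.
(B) Mr ⊃ LMr is axiom 5, which corresponds to the euclidean property. Such an R need not be euclidean — not valid.
(C) L(r ⊃ q) ⊃ (Lr ⊃ Lq) is axiom K, valid on every Kripke frame — valid.
(D) Lr ⊃ LLr (axiom 4) characterises the transitive frames. Such an R need not be transitive — not valid.
(E) Lr ⊃ Mr is axiom D, which corresponds to seriality. Every such R is serial — valid.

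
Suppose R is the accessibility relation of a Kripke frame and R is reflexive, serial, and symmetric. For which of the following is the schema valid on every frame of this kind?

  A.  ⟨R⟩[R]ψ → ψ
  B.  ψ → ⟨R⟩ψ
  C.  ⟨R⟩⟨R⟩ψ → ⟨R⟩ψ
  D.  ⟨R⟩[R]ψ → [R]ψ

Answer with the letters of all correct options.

A, B

(A) ⟨R⟩[R]ψ → ψ (the dual of axiom B) characterises the symmetric frames. Every such R is symmetric — valid.
(B) ψ → ⟨R⟩ψ is the dual of axiom T; it is valid on a frame exactly when R is reflexive. Every such R is reflexive, so valid.
(C) the dual of axiom 4: valid iff R is transitive. Such an R need not be transitive — not valid.
(D) ⟨R⟩[R]ψ → [R]ψ (the dual of axiom 5) characterises the euclidean frames. Such an R need not be euclidean — not valid.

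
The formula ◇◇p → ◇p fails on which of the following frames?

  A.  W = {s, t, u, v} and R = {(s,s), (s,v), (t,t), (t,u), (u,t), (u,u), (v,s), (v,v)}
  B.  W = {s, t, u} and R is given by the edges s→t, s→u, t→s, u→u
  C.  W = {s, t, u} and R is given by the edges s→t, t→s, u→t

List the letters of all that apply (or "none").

B, C

The schema ◇◇p → ◇p is the dual of axiom 4; it is valid on a frame iff R is transitive.
(A) R is transitive (R is closed under composition), so the schema is valid here.
(B) R is not transitive (s R t and t R s but not s R s), so the schema fails here.
(C) R is not transitive (s R t and t R s but not s R s), so the schema fails here.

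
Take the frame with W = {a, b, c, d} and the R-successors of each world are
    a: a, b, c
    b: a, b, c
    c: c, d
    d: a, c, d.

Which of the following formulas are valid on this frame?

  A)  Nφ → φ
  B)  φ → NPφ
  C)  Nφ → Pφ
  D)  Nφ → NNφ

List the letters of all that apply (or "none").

R is reflexive: each world relates to itself.
R is not symmetric: a R c but not c R a.
R is not transitive: a R c and c R d but not a R d.
R is serial: every world has an R-successor.
(A) Nφ → φ is axiom T; it is valid on a frame exactly when R is reflexive. R is reflexive, so valid.
(B) φ → NPφ is axiom B, which corresponds to symmetry. R is not symmetric — not valid.
(C) Nφ → Pφ is axiom D, which corresponds to seriality. R is serial — valid.
(D) Nφ → NNφ (axiom 4) characterises the transitive frames. R is not transitive — not valid.

A, C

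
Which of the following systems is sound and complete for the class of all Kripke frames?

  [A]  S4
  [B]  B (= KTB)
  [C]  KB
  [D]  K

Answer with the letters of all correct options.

D

(A) S4 is determined by the class of reflexive and transitive frames.
(B) B (= KTB) is determined by the class of reflexive and symmetric frames.
(C) KB is determined by the class of symmetric frames.
(D) K is determined by exactly this class.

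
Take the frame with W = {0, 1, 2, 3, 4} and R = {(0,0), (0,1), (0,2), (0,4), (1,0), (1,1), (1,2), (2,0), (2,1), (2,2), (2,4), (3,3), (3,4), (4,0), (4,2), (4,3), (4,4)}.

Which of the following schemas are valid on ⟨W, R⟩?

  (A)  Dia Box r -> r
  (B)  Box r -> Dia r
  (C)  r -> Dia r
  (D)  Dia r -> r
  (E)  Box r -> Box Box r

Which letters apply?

A, B, C

R is reflexive: each world relates to itself.
R is symmetric: every R-edge is matched by its reverse.
R is not transitive: 0 R 4 and 4 R 3 but not 0 R 3.
R is serial: every world has an R-successor.
R is not a subset of the identity: 0 R 1 with 0 ≠ 1.
(A) the dual of axiom B: valid iff R is symmetric. R is symmetric — valid.
(B) axiom D: valid iff R is serial. R is serial — valid.
(C) r -> Dia r is the dual of axiom T; it is valid on a frame exactly when R is reflexive. R is reflexive, so valid.
(D) Dia r -> r (the converse of T) corresponds to R being a subset of the identity. Here R ⊄ identity, so not valid.
(E) Box r -> Box Box r is axiom 4; it is valid on a frame exactly when R is transitive. R is not transitive, so not valid.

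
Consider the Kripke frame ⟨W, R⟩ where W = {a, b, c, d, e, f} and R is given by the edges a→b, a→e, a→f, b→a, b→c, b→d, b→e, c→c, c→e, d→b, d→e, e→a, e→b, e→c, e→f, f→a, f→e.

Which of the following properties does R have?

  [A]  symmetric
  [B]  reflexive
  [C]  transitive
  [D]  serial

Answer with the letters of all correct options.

(A) not symmetric: b R c but not c R b.
(B) not reflexive: not a R a.
(C) not transitive: a R b and b R a but not a R a.
(D) serial: every world has an R-successor.

D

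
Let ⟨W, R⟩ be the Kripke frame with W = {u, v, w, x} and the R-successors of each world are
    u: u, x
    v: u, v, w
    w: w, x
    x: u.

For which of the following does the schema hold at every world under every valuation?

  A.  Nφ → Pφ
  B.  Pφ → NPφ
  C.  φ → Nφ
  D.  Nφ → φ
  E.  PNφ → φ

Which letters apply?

A

R is not reflexive: not x R x.
R is not symmetric: v R u but not u R v.
R is not euclidean: v R u and v R v but not u R v.
R is serial: every world has an R-successor.
R is not a subset of the identity: u R x with u ≠ x.
(A) Nφ → Pφ (axiom D) characterises the serial frames. R is serial — valid.
(B) Pφ → NPφ is axiom 5; it is valid on a frame exactly when R is euclidean. R is not euclidean, so not valid.
(C) φ → Nφ is valid only on frames where every R-edge is a self-loop. Here R ⊄ identity — not valid.
(D) Nφ → φ is axiom T; it is valid on a frame exactly when R is reflexive. R is not reflexive, so not valid.
(E) PNφ → φ (the dual of axiom B) characterises the symmetric frames. R is not symmetric — not valid.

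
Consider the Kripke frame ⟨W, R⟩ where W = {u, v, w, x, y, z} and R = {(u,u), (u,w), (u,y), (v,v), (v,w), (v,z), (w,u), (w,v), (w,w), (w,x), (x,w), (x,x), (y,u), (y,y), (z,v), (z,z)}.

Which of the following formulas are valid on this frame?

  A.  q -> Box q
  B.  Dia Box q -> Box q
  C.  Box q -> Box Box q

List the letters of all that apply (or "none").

R is not transitive: u R w and w R v but not u R v.
R is not euclidean: u R w and u R y but not w R y.
R is not a subset of the identity: u R w with u ≠ w.
(A) q -> Box q (equivalent to ◇p→p) corresponds to R being a subset of the identity. Here R ⊄ identity, so not valid.
(B) Dia Box q -> Box q (the dual of axiom 5) characterises the euclidean frames. R is not euclidean — not valid.
(C) Box q -> Box Box q (axiom 4) characterises the transitive frames. R is not transitive — not valid.

none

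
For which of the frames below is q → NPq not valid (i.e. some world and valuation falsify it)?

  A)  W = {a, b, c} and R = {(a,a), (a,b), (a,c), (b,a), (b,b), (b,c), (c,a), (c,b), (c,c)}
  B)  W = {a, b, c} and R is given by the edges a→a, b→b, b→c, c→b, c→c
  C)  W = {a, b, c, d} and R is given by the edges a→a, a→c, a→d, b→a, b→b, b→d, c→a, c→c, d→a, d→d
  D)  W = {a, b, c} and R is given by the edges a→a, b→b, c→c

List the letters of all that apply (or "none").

C

The schema q → NPq is axiom B; it is valid on a frame iff R is symmetric.
(A) R is symmetric (every R-edge is matched by its reverse), so the schema is valid here.
(B) R is symmetric (every R-edge is matched by its reverse), so the schema is valid here.
(C) R is not symmetric (b R a but not a R b), so the schema fails here.
(D) R is symmetric (every R-edge is matched by its reverse), so the schema is valid here.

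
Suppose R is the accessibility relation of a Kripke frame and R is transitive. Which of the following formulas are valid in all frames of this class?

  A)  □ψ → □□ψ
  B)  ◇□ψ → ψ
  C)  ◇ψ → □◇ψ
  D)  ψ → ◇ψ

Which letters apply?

A

(A) □ψ → □□ψ (axiom 4) characterises the transitive frames. Every such R is transitive — valid.
(B) ◇□ψ → ψ is the dual of axiom B; it is valid on a frame exactly when R is symmetric. Such an R need not be symmetric, so not valid.
(C) ◇ψ → □◇ψ is axiom 5; it is valid on a frame exactly when R is euclidean. Such an R need not be euclidean, so not valid.
(D) the dual of axiom T: valid iff R is reflexive. Such an R need not be reflexive — not valid.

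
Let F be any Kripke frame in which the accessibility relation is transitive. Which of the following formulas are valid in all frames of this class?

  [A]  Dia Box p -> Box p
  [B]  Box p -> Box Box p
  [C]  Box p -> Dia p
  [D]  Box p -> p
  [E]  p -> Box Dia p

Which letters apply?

(A) Dia Box p -> Box p is the dual of axiom 5; it is valid on a frame exactly when R is euclidean. Such an R need not be euclidean, so not valid.
(B) Box p -> Box Box p (axiom 4) characterises the transitive frames. Every such R is transitive — valid.
(C) Box p -> Dia p (axiom D) characterises the serial frames. Such an R need not be serial — not valid.
(D) axiom T: valid iff R is reflexive. Such an R need not be reflexive — not valid.
(E) p -> Box Dia p (axiom B) characterises the symmetric frames. Such an R need not be symmetric — not valid.

B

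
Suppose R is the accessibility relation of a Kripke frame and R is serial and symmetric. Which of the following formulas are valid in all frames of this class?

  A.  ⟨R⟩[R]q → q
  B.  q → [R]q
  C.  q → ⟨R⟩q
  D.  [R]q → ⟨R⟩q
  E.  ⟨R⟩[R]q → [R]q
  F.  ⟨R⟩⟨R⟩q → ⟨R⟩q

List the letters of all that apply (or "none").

(A) the dual of axiom B: valid iff R is symmetric. Every such R is symmetric — valid.
(B) q → [R]q is equivalent to ◇p→p; it holds exactly when R ⊆ identity. Such an R need not be a subset of the identity — not valid.
(C) the dual of axiom T: valid iff R is reflexive. Such an R need not be reflexive — not valid.
(D) axiom D: valid iff R is serial. Every such R is serial — valid.
(E) ⟨R⟩[R]q → [R]q (the dual of axiom 5) characterises the euclidean frames. Such an R need not be euclidean — not valid.
(F) ⟨R⟩⟨R⟩q → ⟨R⟩q is the dual of axiom 4, which corresponds to transitivity. Such an R need not be transitive — not valid.

A, D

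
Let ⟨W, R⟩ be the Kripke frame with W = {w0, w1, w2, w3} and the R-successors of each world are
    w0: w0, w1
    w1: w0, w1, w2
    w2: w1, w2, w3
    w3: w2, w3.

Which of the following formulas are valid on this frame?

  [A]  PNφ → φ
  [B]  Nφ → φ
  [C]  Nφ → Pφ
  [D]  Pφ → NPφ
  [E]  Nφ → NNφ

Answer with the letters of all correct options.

A, B, C

R is reflexive: each world relates to itself.
R is symmetric: every R-edge is matched by its reverse.
R is not transitive: w0 R w1 and w1 R w2 but not w0 R w2.
R is not euclidean: w1 R w0 and w1 R w2 but not w0 R w2.
R is serial: every world has an R-successor.
(A) the dual of axiom B: valid iff R is symmetric. R is symmetric — valid.
(B) Nφ → φ (axiom T) characterises the reflexive frames. R is reflexive — valid.
(C) Nφ → Pφ is axiom D; it is valid on a frame exactly when R is serial. R is serial, so valid.
(D) Pφ → NPφ (axiom 5) characterises the euclidean frames. R is not euclidean — not valid.
(E) Nφ → NNφ (axiom 4) characterises the transitive frames. R is not transitive — not valid.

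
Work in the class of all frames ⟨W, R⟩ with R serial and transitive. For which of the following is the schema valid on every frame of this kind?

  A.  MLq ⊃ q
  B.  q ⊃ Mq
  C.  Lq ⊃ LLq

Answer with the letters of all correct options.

(A) MLq ⊃ q (the dual of axiom B) characterises the symmetric frames. Such an R need not be symmetric — not valid.
(B) q ⊃ Mq (the dual of axiom T) characterises the reflexive frames. Such an R need not be reflexive — not valid.
(C) Lq ⊃ LLq (axiom 4) characterises the transitive frames. Every such R is transitive — valid.

C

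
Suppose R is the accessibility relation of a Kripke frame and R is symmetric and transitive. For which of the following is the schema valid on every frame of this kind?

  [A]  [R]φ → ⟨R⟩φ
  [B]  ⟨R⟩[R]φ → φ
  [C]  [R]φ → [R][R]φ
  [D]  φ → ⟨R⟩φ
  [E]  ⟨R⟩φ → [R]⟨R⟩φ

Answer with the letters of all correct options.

B, C, E

A symmetric transitive relation is euclidean (uRv and uRw give vRu by symmetry, then vRw by transitivity).
(A) [R]φ → ⟨R⟩φ (axiom D) characterises the serial frames. Such an R need not be serial — not valid.
(B) ⟨R⟩[R]φ → φ (the dual of axiom B) characterises the symmetric frames. Every such R is symmetric — valid.
(C) [R]φ → [R][R]φ (axiom 4) characterises the transitive frames. Every such R is transitive — valid.
(D) φ → ⟨R⟩φ is the dual of axiom T; it is valid on a frame exactly when R is reflexive. Such an R need not be reflexive, so not valid.
(E) axiom 5: valid iff R is euclidean. Every such R is euclidean — valid.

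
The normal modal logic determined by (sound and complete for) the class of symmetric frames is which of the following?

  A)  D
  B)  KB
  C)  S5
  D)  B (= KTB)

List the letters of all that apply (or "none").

B

(A) D is determined by the class of serial frames.
(B) KB is determined by exactly this class.
(C) S5 is determined by the class of reflexive, symmetric, and transitive frames.
(D) B (= KTB) is determined by the class of reflexive and symmetric frames.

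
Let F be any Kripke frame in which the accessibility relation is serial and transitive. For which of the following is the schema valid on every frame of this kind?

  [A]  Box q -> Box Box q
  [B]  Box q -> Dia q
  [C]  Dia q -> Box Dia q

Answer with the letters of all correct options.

A, B

(A) Box q -> Box Box q is axiom 4, which corresponds to transitivity. Every such R is transitive — valid.
(B) Box q -> Dia q (axiom D) characterises the serial frames. Every such R is serial — valid.
(C) axiom 5: valid iff R is euclidean. Such an R need not be euclidean — not valid.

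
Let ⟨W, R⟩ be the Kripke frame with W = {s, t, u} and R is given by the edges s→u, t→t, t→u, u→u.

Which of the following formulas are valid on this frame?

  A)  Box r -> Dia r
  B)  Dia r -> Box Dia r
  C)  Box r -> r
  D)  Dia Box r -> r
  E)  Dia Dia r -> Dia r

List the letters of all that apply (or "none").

R is not reflexive: not s R s.
R is not symmetric: s R u but not u R s.
R is transitive: R is closed under composition.
R is not euclidean: t R u and t R t but not u R t.
R is serial: every world has an R-successor.
(A) Box r -> Dia r is axiom D; it is valid on a frame exactly when R is serial. R is serial, so valid.
(B) Dia r -> Box Dia r is axiom 5; it is valid on a frame exactly when R is euclidean. R is not euclidean, so not valid.
(C) Box r -> r (axiom T) characterises the reflexive frames. R is not reflexive — not valid.
(D) Dia Box r -> r (the dual of axiom B) characterises the symmetric frames. R is not symmetric — not valid.
(E) Dia Dia r -> Dia r is the dual of axiom 4; it is valid on a frame exactly when R is transitive. R is transitive, so valid.

A, E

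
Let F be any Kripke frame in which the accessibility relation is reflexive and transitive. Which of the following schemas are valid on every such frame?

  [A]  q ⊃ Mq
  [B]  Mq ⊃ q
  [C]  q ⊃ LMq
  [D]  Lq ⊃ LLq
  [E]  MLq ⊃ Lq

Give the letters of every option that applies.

A, D

Reflexive relations are serial.
(A) q ⊃ Mq is the dual of axiom T; it is valid on a frame exactly when R is reflexive. Every such R is reflexive, so valid.
(B) Mq ⊃ q (the converse of T) corresponds to R being a subset of the identity. Such an R need not be a subset of the identity, so not valid.
(C) axiom B: valid iff R is symmetric. Such an R need not be symmetric — not valid.
(D) Lq ⊃ LLq is axiom 4, which corresponds to transitivity. Every such R is transitive — valid.
(E) MLq ⊃ Lq is the dual of axiom 5; it is valid on a frame exactly when R is euclidean. Such an R need not be euclidean, so not valid.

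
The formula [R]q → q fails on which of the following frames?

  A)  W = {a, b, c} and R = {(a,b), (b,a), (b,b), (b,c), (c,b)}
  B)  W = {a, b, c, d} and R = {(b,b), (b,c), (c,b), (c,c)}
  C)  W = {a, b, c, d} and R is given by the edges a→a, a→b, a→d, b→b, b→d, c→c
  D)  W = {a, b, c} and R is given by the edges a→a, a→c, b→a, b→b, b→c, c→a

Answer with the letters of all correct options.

A, B, C, D

The schema [R]q → q is axiom T; it is valid on a frame iff R is reflexive.
(A) R is not reflexive (not a R a), so the schema fails here.
(B) R is not reflexive (not a R a), so the schema fails here.
(C) R is not reflexive (not d R d), so the schema fails here.
(D) R is not reflexive (not c R c), so the schema fails here.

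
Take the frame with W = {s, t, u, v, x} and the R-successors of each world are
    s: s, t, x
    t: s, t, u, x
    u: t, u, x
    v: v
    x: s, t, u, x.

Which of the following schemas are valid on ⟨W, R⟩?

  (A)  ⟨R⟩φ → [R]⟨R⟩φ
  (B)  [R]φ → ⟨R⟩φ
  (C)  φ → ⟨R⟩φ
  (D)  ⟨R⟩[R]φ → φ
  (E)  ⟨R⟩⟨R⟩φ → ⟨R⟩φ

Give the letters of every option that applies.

R is reflexive: each world relates to itself.
R is symmetric: every R-edge is matched by its reverse.
R is not transitive: s R t and t R u but not s R u.
R is not euclidean: t R s and t R u but not s R u.
R is serial: every world has an R-successor.
(A) ⟨R⟩φ → [R]⟨R⟩φ is axiom 5; it is valid on a frame exactly when R is euclidean. R is not euclidean, so not valid.
(B) [R]φ → ⟨R⟩φ is axiom D, which corresponds to seriality. R is serial — valid.
(C) the dual of axiom T: valid iff R is reflexive. R is reflexive — valid.
(D) the dual of axiom B: valid iff R is symmetric. R is symmetric — valid.
(E) ⟨R⟩⟨R⟩φ → ⟨R⟩φ (the dual of axiom 4) characterises the transitive frames. R is not transitive — not valid.

B, C, D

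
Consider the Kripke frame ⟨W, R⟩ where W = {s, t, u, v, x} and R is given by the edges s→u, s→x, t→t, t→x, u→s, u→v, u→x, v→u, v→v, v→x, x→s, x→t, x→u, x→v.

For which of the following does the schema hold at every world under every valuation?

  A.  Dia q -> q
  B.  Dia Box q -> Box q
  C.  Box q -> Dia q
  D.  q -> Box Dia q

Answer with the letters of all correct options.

C, D

R is symmetric: every R-edge is matched by its reverse.
R is not euclidean: u R s and u R v but not s R v.
R is serial: every world has an R-successor.
R is not a subset of the identity: s R u with s ≠ u.
(A) Dia q -> q is the converse of T; it holds exactly when R ⊆ identity. Here R ⊄ identity — not valid.
(B) Dia Box q -> Box q is the dual of axiom 5, which corresponds to the euclidean property. R is not euclidean — not valid.
(C) Box q -> Dia q (axiom D) characterises the serial frames. R is serial — valid.
(D) q -> Box Dia q is axiom B, which corresponds to symmetry. R is symmetric — valid.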